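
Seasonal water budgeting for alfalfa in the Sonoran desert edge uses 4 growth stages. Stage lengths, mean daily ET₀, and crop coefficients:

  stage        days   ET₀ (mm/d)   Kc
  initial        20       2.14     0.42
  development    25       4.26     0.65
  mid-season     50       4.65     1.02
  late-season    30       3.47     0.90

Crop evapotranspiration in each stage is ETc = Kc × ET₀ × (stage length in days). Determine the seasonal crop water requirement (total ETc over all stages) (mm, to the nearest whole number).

initial: 0.42 × 2.14 × 20 = 17.98 mm
development: 0.65 × 4.26 × 25 = 69.23 mm
mid-season: 1.02 × 4.65 × 50 = 237.15 mm
late-season: 0.90 × 3.47 × 30 = 93.69 mm
Seasonal total = 418.05 mm

418 mm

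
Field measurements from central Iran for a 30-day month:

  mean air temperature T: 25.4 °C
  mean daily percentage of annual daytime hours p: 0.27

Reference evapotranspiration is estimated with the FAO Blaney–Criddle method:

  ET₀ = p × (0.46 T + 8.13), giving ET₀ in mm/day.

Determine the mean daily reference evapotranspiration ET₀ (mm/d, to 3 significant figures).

5.35 mm/d

ET₀ = 0.27 × (0.46 × 25.4 + 8.13) = 0.27 × 19.814 = 5.3498 mm/d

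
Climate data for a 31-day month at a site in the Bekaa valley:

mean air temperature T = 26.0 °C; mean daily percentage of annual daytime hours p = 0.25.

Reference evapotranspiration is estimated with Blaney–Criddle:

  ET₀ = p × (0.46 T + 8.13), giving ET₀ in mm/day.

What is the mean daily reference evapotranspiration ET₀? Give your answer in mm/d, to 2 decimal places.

5.02 mm/d

ET₀ = 0.25 × (0.46 × 26.0 + 8.13) = 0.25 × 20.090 = 5.0225 mm/d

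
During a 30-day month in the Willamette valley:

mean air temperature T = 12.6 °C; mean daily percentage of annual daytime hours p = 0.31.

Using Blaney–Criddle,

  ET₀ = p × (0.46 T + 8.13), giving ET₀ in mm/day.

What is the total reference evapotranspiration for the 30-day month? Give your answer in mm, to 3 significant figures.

130 mm

ET₀ = 0.31 × (0.46 × 12.6 + 8.13) = 0.31 × 13.926 = 4.3171 mm/d
Monthly total = 4.3171 × 30 = 129.513 mm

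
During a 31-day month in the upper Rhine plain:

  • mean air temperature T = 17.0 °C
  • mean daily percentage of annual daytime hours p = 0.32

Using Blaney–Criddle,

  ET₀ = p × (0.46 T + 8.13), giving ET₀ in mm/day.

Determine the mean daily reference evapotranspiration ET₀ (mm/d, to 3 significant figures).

5.10 mm/d

ET₀ = 0.32 × (0.46 × 17.0 + 8.13) = 0.32 × 15.950 = 5.1040 mm/d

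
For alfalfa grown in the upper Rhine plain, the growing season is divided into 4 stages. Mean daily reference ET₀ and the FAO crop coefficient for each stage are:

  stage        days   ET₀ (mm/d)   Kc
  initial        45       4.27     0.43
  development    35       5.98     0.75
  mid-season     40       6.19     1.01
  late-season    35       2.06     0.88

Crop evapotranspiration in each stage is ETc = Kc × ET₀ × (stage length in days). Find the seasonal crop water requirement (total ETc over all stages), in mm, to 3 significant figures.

initial: 0.43 × 4.27 × 45 = 82.62 mm
development: 0.75 × 5.98 × 35 = 156.98 mm
mid-season: 1.01 × 6.19 × 40 = 250.08 mm
late-season: 0.88 × 2.06 × 35 = 63.45 mm
Seasonal total = 553.13 mm

553 mm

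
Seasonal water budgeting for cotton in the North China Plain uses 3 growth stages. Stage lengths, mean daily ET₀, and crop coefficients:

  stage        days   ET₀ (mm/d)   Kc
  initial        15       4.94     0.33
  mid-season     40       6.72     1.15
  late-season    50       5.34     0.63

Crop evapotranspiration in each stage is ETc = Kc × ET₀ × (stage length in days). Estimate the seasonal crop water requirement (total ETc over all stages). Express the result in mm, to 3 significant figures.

502 mm

initial: 0.33 × 4.94 × 15 = 24.45 mm
mid-season: 1.15 × 6.72 × 40 = 309.12 mm
late-season: 0.63 × 5.34 × 50 = 168.21 mm
Seasonal total = 501.78 mm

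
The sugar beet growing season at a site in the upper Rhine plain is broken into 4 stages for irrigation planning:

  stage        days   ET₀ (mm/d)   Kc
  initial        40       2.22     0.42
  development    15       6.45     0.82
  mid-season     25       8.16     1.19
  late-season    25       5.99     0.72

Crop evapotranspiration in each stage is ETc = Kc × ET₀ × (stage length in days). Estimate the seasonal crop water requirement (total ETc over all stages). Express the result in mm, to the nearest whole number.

467 mm

initial: 0.42 × 2.22 × 40 = 37.30 mm
development: 0.82 × 6.45 × 15 = 79.34 mm
mid-season: 1.19 × 8.16 × 25 = 242.76 mm
late-season: 0.72 × 5.99 × 25 = 107.82 mm
Seasonal total = 467.22 mm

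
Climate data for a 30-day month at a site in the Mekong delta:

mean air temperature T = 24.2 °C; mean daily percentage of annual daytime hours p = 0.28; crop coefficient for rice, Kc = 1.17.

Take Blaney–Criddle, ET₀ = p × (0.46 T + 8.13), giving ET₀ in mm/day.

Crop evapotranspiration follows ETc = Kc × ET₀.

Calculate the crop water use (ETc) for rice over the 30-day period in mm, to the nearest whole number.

189 mm

ET₀ = 0.28 × (0.46 × 24.2 + 8.13) = 0.28 × 19.262 = 5.3934 mm/d
ETc = Kc × ET₀ = 1.17 × 5.3934 = 6.3103 mm/d
Over 30 days: 6.3103 × 30 = 189.309 mm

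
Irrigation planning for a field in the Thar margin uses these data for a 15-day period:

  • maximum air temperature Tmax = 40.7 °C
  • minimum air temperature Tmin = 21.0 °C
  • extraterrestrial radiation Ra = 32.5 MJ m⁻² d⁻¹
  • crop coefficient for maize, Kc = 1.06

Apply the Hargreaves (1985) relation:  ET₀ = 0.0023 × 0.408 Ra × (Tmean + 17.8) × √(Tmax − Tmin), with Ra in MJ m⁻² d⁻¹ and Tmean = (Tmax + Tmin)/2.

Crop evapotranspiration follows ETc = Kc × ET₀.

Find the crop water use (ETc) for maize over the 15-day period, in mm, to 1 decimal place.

104.7 mm

Tmean = (40.7 + 21.0)/2 = 30.85 °C
0.408 Ra = 0.408 × 32.5 = 13.2600 mm/d equivalent
ET₀ = 0.0023 × 13.2600 × (30.85 + 17.8) × √19.7 = 0.0023 × 13.2600 × 48.65 × 4.4385 = 6.5855 mm/d
ETc = Kc × ET₀ = 1.06 × 6.5855 = 6.9806 mm/d
Over 15 days: 6.9806 × 15 = 104.709 mm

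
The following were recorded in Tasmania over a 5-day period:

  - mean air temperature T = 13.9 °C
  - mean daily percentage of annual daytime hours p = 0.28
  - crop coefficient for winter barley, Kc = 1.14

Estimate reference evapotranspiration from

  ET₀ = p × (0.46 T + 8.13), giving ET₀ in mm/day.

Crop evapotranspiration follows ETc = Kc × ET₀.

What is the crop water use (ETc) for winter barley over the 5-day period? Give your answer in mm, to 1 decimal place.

ET₀ = 0.28 × (0.46 × 13.9 + 8.13) = 0.28 × 14.524 = 4.0667 mm/d
ETc = Kc × ET₀ = 1.14 × 4.0667 = 4.6360 mm/d
Over 5 days: 4.6360 × 5 = 23.180 mm

23.2 mm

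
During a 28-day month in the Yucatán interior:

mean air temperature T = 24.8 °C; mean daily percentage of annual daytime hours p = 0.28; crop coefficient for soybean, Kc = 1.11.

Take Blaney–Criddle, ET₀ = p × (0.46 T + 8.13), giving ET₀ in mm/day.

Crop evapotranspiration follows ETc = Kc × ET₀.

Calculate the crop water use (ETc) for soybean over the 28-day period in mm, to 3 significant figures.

ET₀ = 0.28 × (0.46 × 24.8 + 8.13) = 0.28 × 19.538 = 5.4706 mm/d
ETc = Kc × ET₀ = 1.11 × 5.4706 = 6.0724 mm/d
Over 28 days: 6.0724 × 28 = 170.027 mm

170 mm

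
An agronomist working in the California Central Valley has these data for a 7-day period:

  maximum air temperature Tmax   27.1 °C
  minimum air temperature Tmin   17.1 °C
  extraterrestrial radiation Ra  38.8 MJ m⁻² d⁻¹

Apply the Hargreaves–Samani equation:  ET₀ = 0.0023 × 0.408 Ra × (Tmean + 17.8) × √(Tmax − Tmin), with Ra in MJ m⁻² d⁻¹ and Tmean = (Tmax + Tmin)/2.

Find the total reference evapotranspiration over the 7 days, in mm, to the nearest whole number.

Tmean = (27.1 + 17.1)/2 = 22.10 °C
0.408 Ra = 0.408 × 38.8 = 15.8304 mm/d equivalent
ET₀ = 0.0023 × 15.8304 × (22.10 + 17.8) × √10.0 = 0.0023 × 15.8304 × 39.90 × 3.1623 = 4.5940 mm/d
Over 7 days: 4.5940 × 7 = 32.158 mm

32 mm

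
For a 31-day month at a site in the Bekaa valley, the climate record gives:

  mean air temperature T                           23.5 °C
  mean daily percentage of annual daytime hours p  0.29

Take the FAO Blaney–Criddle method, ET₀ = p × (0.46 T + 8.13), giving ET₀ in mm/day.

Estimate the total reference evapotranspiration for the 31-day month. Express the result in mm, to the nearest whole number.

170 mm

ET₀ = 0.29 × (0.46 × 23.5 + 8.13) = 0.29 × 18.940 = 5.4926 mm/d
Monthly total = 5.4926 × 31 = 170.271 mm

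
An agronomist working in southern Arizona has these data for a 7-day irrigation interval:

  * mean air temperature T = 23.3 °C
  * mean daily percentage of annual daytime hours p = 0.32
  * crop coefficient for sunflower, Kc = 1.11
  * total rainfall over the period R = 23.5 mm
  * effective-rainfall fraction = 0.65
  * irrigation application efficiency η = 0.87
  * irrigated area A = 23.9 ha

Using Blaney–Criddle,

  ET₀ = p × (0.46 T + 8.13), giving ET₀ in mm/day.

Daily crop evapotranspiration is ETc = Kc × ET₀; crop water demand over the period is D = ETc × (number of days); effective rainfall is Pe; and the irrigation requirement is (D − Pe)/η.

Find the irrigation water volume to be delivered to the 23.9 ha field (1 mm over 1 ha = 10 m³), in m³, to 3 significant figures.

ET₀ = 0.32 × (0.46 × 23.3 + 8.13) = 0.32 × 18.848 = 6.0314 mm/d
ETc = Kc × ET₀ = 1.11 × 6.0314 = 6.6949 mm/d
Crop demand D = ETc × 7 d = 6.6949 × 7 = 46.864 mm
Pe = 0.65 × 23.5 = 15.275 mm
D − Pe = 46.864 − 15.275 = 31.589 mm
Gross irrigation = 31.589 / 0.87 = 36.309 mm
Volume = 36.309 mm × 23.9 ha × 10 = 8677.9 m³

8680 m³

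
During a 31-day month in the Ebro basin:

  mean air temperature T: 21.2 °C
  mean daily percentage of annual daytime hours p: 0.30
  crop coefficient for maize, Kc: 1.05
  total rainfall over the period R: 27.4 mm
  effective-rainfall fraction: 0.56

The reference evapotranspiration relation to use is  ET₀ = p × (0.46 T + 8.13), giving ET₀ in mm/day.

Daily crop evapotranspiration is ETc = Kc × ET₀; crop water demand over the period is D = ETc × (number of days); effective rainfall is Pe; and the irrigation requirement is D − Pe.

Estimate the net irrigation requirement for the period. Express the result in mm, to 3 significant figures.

ET₀ = 0.30 × (0.46 × 21.2 + 8.13) = 0.30 × 17.882 = 5.3646 mm/d
ETc = Kc × ET₀ = 1.05 × 5.3646 = 5.6328 mm/d
Crop demand D = ETc × 31 d = 5.6328 × 31 = 174.617 mm
Pe = 0.56 × 27.4 = 15.344 mm
D − Pe = 174.617 − 15.344 = 159.273 mm

159 mm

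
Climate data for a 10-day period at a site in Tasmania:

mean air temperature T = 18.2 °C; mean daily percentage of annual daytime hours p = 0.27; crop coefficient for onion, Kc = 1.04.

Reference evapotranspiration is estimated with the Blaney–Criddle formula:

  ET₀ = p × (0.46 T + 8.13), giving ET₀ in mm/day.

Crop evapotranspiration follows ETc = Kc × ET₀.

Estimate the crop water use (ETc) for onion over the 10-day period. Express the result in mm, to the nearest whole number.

46 mm

ET₀ = 0.27 × (0.46 × 18.2 + 8.13) = 0.27 × 16.502 = 4.4555 mm/d
ETc = Kc × ET₀ = 1.04 × 4.4555 = 4.6337 mm/d
Over 10 days: 4.6337 × 10 = 46.337 mm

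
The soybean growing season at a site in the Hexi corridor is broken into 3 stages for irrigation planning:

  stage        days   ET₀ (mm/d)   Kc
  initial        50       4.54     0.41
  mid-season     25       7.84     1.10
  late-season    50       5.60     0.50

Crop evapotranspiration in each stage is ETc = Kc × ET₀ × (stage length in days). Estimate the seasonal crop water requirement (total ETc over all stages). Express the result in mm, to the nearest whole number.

initial: 0.41 × 4.54 × 50 = 93.07 mm
mid-season: 1.10 × 7.84 × 25 = 215.60 mm
late-season: 0.50 × 5.60 × 50 = 140.00 mm
Seasonal total = 448.67 mm

449 mm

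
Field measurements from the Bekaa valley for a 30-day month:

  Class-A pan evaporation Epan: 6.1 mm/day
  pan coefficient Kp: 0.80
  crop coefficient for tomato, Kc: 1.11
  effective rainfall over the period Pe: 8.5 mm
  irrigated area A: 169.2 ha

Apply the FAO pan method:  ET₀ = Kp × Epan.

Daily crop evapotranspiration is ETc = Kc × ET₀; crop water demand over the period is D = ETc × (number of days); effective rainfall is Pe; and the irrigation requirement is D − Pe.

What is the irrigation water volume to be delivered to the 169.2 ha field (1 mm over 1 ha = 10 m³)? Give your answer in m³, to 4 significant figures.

260600 m³

ET₀ = 0.80 × 6.1 = 4.8800 mm/d
ETc = Kc × ET₀ = 1.11 × 4.8800 = 5.4168 mm/d
Crop demand D = ETc × 30 d = 5.4168 × 30 = 162.504 mm
D − Pe = 162.504 − 8.5 = 154.004 mm
Volume = 154.004 mm × 169.2 ha × 10 = 260574.8 m³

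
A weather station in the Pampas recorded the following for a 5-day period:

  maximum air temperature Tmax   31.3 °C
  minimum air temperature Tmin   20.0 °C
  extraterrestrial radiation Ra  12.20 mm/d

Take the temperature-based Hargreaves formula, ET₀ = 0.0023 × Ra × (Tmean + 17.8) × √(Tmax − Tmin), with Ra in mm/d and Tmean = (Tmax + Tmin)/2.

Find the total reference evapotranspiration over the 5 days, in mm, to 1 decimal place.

20.5 mm

Tmean = (31.3 + 20.0)/2 = 25.65 °C
ET₀ = 0.0023 × 12.20 × (25.65 + 17.8) × √11.3 = 0.0023 × 12.20 × 43.45 × 3.3615 = 4.0984 mm/d
Over 5 days: 4.0984 × 5 = 20.492 mm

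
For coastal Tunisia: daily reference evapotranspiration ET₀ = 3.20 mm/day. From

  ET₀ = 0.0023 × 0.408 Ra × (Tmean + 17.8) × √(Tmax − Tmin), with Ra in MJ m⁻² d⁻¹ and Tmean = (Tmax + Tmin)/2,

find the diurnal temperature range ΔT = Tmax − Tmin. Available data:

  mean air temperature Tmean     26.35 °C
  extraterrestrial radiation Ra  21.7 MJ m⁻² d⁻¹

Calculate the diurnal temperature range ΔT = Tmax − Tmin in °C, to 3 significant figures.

√ΔT = ET₀ / [0.0023 × 0.408 × Ra × (Tmean+17.8)] = 3.20 / (0.0023 × 8.8536 × 44.15) = 3.5594
ΔT = 3.5594² = 12.669 °C

12.7 °C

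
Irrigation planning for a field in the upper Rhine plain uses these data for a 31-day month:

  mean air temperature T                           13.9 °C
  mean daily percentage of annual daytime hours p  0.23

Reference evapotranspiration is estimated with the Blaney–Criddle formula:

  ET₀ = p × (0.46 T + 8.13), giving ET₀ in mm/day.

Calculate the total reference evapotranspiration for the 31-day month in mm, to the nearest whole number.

ET₀ = 0.23 × (0.46 × 13.9 + 8.13) = 0.23 × 14.524 = 3.3405 mm/d
Monthly total = 3.3405 × 31 = 103.556 mm

104 mm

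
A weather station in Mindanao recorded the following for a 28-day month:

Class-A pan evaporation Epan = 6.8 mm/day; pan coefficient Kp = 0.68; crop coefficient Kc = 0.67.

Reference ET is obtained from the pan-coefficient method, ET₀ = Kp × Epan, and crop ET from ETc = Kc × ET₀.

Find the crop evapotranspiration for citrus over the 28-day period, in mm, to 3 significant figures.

86.7 mm

ET₀ = 0.68 × 6.8 = 4.6240 mm/d
ETc = Kc × ET₀ = 0.67 × 4.6240 = 3.0981 mm/d
Over 28 days: 3.0981 × 28 = 86.747 mm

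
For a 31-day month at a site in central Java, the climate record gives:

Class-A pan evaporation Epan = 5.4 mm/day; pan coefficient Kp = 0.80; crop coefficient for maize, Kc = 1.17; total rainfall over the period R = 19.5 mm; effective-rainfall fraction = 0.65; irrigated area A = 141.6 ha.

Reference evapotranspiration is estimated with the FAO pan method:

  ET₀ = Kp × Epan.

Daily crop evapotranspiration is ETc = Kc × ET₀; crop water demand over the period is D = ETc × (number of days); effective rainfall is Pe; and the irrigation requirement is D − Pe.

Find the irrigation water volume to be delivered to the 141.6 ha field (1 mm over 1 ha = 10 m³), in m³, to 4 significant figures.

203900 m³

ET₀ = 0.80 × 5.4 = 4.3200 mm/d
ETc = Kc × ET₀ = 1.17 × 4.3200 = 5.0544 mm/d
Crop demand D = ETc × 31 d = 5.0544 × 31 = 156.686 mm
Pe = 0.65 × 19.5 = 12.675 mm
D − Pe = 156.686 − 12.675 = 144.011 mm
Volume = 144.011 mm × 141.6 ha × 10 = 203919.6 m³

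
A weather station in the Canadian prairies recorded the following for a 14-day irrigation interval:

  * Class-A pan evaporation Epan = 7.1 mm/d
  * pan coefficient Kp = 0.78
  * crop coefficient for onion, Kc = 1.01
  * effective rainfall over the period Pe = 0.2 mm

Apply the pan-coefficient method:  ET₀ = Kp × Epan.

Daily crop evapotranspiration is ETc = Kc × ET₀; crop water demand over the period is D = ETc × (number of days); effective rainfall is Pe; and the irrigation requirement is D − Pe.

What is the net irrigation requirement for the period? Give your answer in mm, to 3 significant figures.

78.1 mm

ET₀ = 0.78 × 7.1 = 5.5380 mm/d
ETc = Kc × ET₀ = 1.01 × 5.5380 = 5.5934 mm/d
Crop demand D = ETc × 14 d = 5.5934 × 14 = 78.308 mm
D − Pe = 78.308 − 0.2 = 78.108 mm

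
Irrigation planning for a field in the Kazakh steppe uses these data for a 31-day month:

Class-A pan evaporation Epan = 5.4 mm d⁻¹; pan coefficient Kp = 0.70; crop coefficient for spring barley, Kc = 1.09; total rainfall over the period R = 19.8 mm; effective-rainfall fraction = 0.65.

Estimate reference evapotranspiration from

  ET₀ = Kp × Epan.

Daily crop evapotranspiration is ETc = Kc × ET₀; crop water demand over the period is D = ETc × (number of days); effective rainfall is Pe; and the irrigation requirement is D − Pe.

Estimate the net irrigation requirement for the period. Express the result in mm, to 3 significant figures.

ET₀ = 0.70 × 5.4 = 3.7800 mm/d
ETc = Kc × ET₀ = 1.09 × 3.7800 = 4.1202 mm/d
Crop demand D = ETc × 31 d = 4.1202 × 31 = 127.726 mm
Pe = 0.65 × 19.8 = 12.870 mm
D − Pe = 127.726 − 12.870 = 114.856 mm

115 mm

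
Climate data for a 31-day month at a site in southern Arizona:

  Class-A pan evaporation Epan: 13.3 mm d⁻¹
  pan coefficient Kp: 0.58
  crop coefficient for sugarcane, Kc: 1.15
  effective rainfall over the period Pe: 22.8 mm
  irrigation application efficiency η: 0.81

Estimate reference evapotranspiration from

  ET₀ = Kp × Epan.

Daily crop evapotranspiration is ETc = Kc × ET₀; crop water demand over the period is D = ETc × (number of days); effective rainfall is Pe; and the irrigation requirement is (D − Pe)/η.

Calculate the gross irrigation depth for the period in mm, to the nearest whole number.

ET₀ = 0.58 × 13.3 = 7.7140 mm/d
ETc = Kc × ET₀ = 1.15 × 7.7140 = 8.8711 mm/d
Crop demand D = ETc × 31 d = 8.8711 × 31 = 275.004 mm
D − Pe = 275.004 − 22.8 = 252.204 mm
Gross irrigation = 252.204 / 0.81 = 311.363 mm

311 mm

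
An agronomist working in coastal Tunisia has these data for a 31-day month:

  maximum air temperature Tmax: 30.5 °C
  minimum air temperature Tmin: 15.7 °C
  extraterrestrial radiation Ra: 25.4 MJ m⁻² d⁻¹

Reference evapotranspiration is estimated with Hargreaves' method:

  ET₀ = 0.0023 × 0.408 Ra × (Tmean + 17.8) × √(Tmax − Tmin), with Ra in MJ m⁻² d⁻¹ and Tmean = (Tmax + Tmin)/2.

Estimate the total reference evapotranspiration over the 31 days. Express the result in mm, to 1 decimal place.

Tmean = (30.5 + 15.7)/2 = 23.10 °C
0.408 Ra = 0.408 × 25.4 = 10.3632 mm/d equivalent
ET₀ = 0.0023 × 10.3632 × (23.10 + 17.8) × √14.8 = 0.0023 × 10.3632 × 40.90 × 3.8471 = 3.7504 mm/d
Over 31 days: 3.7504 × 31 = 116.262 mm

116.3 mm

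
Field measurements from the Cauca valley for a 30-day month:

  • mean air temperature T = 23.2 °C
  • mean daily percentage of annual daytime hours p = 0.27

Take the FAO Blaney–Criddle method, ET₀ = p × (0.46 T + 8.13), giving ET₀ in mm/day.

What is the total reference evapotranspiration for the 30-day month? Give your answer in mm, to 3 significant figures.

ET₀ = 0.27 × (0.46 × 23.2 + 8.13) = 0.27 × 18.802 = 5.0765 mm/d
Monthly total = 5.0765 × 30 = 152.295 mm

152 mm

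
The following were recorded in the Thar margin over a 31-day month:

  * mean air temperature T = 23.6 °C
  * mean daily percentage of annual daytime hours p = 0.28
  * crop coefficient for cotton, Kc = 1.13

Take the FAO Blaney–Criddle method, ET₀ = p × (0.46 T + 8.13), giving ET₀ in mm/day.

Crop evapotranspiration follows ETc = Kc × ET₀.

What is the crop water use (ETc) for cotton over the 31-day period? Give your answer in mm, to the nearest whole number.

ET₀ = 0.28 × (0.46 × 23.6 + 8.13) = 0.28 × 18.986 = 5.3161 mm/d
ETc = Kc × ET₀ = 1.13 × 5.3161 = 6.0072 mm/d
Over 31 days: 6.0072 × 31 = 186.223 mm

186 mm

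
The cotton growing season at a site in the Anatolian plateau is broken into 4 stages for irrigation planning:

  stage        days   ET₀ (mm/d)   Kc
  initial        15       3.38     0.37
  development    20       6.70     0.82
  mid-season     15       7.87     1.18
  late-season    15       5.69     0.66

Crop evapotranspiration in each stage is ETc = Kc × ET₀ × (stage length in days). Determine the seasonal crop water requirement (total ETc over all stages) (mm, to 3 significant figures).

initial: 0.37 × 3.38 × 15 = 18.76 mm
development: 0.82 × 6.70 × 20 = 109.88 mm
mid-season: 1.18 × 7.87 × 15 = 139.30 mm
late-season: 0.66 × 5.69 × 15 = 56.33 mm
Seasonal total = 324.27 mm

324 mm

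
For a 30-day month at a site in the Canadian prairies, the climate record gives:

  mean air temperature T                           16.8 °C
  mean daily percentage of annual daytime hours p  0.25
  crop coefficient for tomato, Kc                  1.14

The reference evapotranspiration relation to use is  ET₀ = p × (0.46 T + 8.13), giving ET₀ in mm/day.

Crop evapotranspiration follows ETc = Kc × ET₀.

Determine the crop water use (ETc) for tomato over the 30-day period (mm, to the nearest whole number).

ET₀ = 0.25 × (0.46 × 16.8 + 8.13) = 0.25 × 15.858 = 3.9645 mm/d
ETc = Kc × ET₀ = 1.14 × 3.9645 = 4.5195 mm/d
Over 30 days: 4.5195 × 30 = 135.585 mm

136 mm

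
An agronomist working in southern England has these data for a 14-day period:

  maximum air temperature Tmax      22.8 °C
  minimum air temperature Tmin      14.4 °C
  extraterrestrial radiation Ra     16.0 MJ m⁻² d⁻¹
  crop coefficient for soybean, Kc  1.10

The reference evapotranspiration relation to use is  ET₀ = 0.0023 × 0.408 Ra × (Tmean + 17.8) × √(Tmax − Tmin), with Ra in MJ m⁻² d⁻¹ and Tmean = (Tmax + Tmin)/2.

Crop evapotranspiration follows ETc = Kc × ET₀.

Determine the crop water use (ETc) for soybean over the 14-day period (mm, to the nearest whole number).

Tmean = (22.8 + 14.4)/2 = 18.60 °C
0.408 Ra = 0.408 × 16.0 = 6.5280 mm/d equivalent
ET₀ = 0.0023 × 6.5280 × (18.60 + 17.8) × √8.4 = 0.0023 × 6.5280 × 36.40 × 2.8983 = 1.5840 mm/d
ETc = Kc × ET₀ = 1.10 × 1.5840 = 1.7424 mm/d
Over 14 days: 1.7424 × 14 = 24.394 mm

24 mm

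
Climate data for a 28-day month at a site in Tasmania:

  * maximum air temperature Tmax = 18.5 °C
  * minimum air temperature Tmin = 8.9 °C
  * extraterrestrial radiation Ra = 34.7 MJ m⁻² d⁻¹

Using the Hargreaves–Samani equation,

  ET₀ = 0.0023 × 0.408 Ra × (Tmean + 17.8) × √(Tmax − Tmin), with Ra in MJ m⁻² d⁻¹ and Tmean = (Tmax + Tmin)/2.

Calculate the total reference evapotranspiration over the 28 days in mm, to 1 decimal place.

89.0 mm

Tmean = (18.5 + 8.9)/2 = 13.70 °C
0.408 Ra = 0.408 × 34.7 = 14.1576 mm/d equivalent
ET₀ = 0.0023 × 14.1576 × (13.70 + 17.8) × √9.6 = 0.0023 × 14.1576 × 31.50 × 3.0984 = 3.1781 mm/d
Over 28 days: 3.1781 × 28 = 88.987 mm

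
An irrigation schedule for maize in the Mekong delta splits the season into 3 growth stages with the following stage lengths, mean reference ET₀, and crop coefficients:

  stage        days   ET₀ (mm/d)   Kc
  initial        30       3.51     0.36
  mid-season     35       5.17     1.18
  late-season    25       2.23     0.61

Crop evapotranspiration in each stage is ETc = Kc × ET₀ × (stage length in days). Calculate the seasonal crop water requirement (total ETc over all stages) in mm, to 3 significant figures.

initial: 0.36 × 3.51 × 30 = 37.91 mm
mid-season: 1.18 × 5.17 × 35 = 213.52 mm
late-season: 0.61 × 2.23 × 25 = 34.01 mm
Seasonal total = 285.44 mm

285 mm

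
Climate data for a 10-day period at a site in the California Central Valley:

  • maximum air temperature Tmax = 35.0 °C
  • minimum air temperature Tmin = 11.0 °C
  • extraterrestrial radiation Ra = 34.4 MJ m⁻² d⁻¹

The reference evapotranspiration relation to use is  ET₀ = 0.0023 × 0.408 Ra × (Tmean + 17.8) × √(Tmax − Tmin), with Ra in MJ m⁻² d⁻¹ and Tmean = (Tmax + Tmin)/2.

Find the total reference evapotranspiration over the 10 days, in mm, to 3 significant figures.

64.5 mm

Tmean = (35.0 + 11.0)/2 = 23.00 °C
0.408 Ra = 0.408 × 34.4 = 14.0352 mm/d equivalent
ET₀ = 0.0023 × 14.0352 × (23.00 + 17.8) × √24.0 = 0.0023 × 14.0352 × 40.80 × 4.8990 = 6.4523 mm/d
Over 10 days: 6.4523 × 10 = 64.523 mm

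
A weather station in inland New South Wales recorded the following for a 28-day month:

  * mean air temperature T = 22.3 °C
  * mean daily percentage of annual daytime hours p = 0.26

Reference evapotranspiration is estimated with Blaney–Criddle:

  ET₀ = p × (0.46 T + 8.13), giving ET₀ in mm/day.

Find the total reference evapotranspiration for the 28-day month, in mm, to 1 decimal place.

133.9 mm

ET₀ = 0.26 × (0.46 × 22.3 + 8.13) = 0.26 × 18.388 = 4.7809 mm/d
Monthly total = 4.7809 × 28 = 133.865 mm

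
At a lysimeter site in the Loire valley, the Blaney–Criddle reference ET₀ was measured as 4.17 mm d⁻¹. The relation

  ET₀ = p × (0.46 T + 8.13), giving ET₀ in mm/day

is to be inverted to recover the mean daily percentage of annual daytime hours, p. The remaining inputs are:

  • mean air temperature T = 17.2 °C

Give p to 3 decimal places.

0.260

p = ET₀ / (0.46 T + 8.13) = 4.17 / (0.46 × 17.2 + 8.13) = 4.17 / 16.042 = 0.2599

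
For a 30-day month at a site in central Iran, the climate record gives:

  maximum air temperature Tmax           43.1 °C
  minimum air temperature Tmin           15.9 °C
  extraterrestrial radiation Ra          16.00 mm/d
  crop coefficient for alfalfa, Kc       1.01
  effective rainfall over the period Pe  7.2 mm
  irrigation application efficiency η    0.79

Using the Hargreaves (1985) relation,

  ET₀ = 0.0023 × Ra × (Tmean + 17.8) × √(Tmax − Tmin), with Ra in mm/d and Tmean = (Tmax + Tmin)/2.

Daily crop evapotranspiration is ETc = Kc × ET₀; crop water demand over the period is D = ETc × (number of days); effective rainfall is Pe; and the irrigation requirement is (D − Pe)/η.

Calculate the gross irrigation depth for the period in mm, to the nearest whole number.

339 mm

Tmean = (43.1 + 15.9)/2 = 29.50 °C
ET₀ = 0.0023 × 16.00 × (29.50 + 17.8) × √27.2 = 0.0023 × 16.00 × 47.30 × 5.2154 = 9.0781 mm/d
ETc = Kc × ET₀ = 1.01 × 9.0781 = 9.1689 mm/d
Crop demand D = ETc × 30 d = 9.1689 × 30 = 275.067 mm
D − Pe = 275.067 − 7.2 = 267.867 mm
Gross irrigation = 267.867 / 0.79 = 339.072 mm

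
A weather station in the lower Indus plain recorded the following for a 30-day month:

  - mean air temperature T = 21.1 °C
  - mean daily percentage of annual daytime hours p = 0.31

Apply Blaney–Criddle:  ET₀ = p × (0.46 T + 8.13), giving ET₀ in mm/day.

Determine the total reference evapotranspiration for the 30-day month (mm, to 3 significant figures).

166 mm

ET₀ = 0.31 × (0.46 × 21.1 + 8.13) = 0.31 × 17.836 = 5.5292 mm/d
Monthly total = 5.5292 × 30 = 165.876 mm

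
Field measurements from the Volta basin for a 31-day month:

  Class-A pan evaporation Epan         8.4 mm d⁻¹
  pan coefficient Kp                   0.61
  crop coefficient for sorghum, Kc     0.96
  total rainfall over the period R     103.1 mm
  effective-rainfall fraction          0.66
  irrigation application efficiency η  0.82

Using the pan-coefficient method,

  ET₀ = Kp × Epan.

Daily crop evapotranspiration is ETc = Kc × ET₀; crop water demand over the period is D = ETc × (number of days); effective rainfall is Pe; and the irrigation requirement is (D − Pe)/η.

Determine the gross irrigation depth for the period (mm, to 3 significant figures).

ET₀ = 0.61 × 8.4 = 5.1240 mm/d
ETc = Kc × ET₀ = 0.96 × 5.1240 = 4.9190 mm/d
Crop demand D = ETc × 31 d = 4.9190 × 31 = 152.489 mm
Pe = 0.66 × 103.1 = 68.046 mm
D − Pe = 152.489 − 68.046 = 84.443 mm
Gross irrigation = 84.443 / 0.82 = 102.979 mm

103 mm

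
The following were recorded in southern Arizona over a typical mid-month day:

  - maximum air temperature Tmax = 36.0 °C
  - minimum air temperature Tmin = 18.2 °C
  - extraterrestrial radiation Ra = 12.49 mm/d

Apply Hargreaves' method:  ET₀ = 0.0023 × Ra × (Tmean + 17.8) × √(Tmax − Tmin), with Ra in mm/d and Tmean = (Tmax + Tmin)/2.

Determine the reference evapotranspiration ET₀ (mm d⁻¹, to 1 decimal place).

Tmean = (36.0 + 18.2)/2 = 27.10 °C
ET₀ = 0.0023 × 12.49 × (27.10 + 17.8) × √17.8 = 0.0023 × 12.49 × 44.90 × 4.2190 = 5.4418 mm/d

5.4 mm d⁻¹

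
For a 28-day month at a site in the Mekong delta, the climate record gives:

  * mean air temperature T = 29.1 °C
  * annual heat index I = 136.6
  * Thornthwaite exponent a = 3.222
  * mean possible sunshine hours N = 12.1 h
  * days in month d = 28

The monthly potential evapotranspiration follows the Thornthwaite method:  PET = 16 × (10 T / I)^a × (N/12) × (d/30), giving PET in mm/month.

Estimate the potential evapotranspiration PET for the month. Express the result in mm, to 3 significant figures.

10T/I = 10 × 29.1 / 136.6 = 2.1303
(10T/I)^a = 2.1303^3.222 = 11.4350
Uncorrected PET = 16 × 11.4350 = 182.960 mm
Correction = (N/12)(d/30) = (12.1/12)(28/30) = 0.9411
PET = 182.960 × 0.9411 = 172.184 mm/month

172 mm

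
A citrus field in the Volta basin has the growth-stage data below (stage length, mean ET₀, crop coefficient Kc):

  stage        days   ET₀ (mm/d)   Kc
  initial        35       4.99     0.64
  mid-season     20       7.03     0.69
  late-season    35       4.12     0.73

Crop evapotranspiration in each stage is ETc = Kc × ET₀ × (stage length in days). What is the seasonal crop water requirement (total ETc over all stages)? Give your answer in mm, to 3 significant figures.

314 mm

initial: 0.64 × 4.99 × 35 = 111.78 mm
mid-season: 0.69 × 7.03 × 20 = 97.01 mm
late-season: 0.73 × 4.12 × 35 = 105.27 mm
Seasonal total = 314.06 mm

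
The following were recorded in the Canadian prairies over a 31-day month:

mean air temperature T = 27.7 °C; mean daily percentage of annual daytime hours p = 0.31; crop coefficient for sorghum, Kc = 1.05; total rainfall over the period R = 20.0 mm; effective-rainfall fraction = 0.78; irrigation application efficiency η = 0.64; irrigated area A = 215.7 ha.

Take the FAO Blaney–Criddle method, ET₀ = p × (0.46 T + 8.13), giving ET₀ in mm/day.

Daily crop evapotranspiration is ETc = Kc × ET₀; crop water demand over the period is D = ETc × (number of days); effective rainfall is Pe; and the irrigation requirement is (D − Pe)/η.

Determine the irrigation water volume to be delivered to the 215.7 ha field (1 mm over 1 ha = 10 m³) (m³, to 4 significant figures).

657200 m³

ET₀ = 0.31 × (0.46 × 27.7 + 8.13) = 0.31 × 20.872 = 6.4703 mm/d
ETc = Kc × ET₀ = 1.05 × 6.4703 = 6.7938 mm/d
Crop demand D = ETc × 31 d = 6.7938 × 31 = 210.608 mm
Pe = 0.78 × 20.0 = 15.600 mm
D − Pe = 210.608 − 15.600 = 195.008 mm
Gross irrigation = 195.008 / 0.64 = 304.700 mm
Volume = 304.700 mm × 215.7 ha × 10 = 657237.9 m³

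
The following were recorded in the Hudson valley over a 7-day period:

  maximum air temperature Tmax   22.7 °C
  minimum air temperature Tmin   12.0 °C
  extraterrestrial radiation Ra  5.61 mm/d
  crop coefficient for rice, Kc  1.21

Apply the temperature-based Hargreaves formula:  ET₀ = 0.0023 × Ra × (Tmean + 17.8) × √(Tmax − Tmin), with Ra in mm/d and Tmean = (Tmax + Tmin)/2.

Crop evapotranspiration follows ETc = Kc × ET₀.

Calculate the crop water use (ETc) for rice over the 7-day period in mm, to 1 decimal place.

Tmean = (22.7 + 12.0)/2 = 17.35 °C
ET₀ = 0.0023 × 5.61 × (17.35 + 17.8) × √10.7 = 0.0023 × 5.61 × 35.15 × 3.2711 = 1.4836 mm/d
ETc = Kc × ET₀ = 1.21 × 1.4836 = 1.7952 mm/d
Over 7 days: 1.7952 × 7 = 12.566 mm

12.6 mm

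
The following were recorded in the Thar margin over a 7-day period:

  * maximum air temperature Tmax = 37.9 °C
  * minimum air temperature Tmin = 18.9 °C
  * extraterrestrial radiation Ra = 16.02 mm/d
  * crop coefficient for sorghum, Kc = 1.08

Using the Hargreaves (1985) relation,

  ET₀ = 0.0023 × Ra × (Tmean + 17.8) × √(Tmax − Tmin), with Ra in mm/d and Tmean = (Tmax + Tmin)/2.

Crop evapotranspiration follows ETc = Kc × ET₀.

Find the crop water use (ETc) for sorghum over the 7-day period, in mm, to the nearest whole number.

Tmean = (37.9 + 18.9)/2 = 28.40 °C
ET₀ = 0.0023 × 16.02 × (28.40 + 17.8) × √19.0 = 0.0023 × 16.02 × 46.20 × 4.3589 = 7.4201 mm/d
ETc = Kc × ET₀ = 1.08 × 7.4201 = 8.0137 mm/d
Over 7 days: 8.0137 × 7 = 56.096 mm

56 mm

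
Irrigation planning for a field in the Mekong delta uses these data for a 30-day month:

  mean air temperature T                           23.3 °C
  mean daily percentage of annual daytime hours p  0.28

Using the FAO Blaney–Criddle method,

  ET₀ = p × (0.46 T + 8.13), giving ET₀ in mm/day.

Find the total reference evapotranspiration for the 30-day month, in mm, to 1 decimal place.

ET₀ = 0.28 × (0.46 × 23.3 + 8.13) = 0.28 × 18.848 = 5.2774 mm/d
Monthly total = 5.2774 × 30 = 158.322 mm

158.3 mm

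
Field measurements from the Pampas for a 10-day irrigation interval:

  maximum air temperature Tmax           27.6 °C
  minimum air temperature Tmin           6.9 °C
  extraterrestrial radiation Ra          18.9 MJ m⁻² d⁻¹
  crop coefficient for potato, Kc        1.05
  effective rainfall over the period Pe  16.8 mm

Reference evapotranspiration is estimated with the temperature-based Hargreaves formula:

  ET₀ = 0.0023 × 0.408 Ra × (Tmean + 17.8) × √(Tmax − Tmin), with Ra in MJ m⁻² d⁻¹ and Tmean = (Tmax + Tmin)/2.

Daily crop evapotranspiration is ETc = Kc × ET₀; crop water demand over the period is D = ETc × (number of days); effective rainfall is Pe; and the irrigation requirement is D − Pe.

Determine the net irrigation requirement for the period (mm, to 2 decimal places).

Tmean = (27.6 + 6.9)/2 = 17.25 °C
0.408 Ra = 0.408 × 18.9 = 7.7112 mm/d equivalent
ET₀ = 0.0023 × 7.7112 × (17.25 + 17.8) × √20.7 = 0.0023 × 7.7112 × 35.05 × 4.5497 = 2.8283 mm/d
ETc = Kc × ET₀ = 1.05 × 2.8283 = 2.9697 mm/d
Crop demand D = ETc × 10 d = 2.9697 × 10 = 29.697 mm
D − Pe = 29.697 − 16.8 = 12.897 mm

12.90 mm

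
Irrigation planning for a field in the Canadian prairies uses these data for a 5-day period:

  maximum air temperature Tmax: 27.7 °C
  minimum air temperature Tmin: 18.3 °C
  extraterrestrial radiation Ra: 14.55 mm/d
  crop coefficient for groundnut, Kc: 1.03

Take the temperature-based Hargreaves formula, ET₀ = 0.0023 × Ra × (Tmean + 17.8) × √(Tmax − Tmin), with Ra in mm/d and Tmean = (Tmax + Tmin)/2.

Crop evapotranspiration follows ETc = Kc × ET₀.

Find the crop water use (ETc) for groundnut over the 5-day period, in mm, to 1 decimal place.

21.6 mm

Tmean = (27.7 + 18.3)/2 = 23.00 °C
ET₀ = 0.0023 × 14.55 × (23.00 + 17.8) × √9.4 = 0.0023 × 14.55 × 40.80 × 3.0659 = 4.1861 mm/d
ETc = Kc × ET₀ = 1.03 × 4.1861 = 4.3117 mm/d
Over 5 days: 4.3117 × 5 = 21.559 mm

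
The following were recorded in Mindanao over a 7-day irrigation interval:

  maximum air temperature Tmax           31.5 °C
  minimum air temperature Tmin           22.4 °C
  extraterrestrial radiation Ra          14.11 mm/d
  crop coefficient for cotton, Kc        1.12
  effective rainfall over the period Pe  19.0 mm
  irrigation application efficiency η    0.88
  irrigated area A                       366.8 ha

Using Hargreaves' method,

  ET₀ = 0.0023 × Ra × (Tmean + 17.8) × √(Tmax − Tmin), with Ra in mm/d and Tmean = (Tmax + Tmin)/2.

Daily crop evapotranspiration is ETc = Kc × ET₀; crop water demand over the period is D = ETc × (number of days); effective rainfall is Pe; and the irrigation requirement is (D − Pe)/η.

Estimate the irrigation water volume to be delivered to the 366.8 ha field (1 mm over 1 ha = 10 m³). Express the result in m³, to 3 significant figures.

Tmean = (31.5 + 22.4)/2 = 26.95 °C
ET₀ = 0.0023 × 14.11 × (26.95 + 17.8) × √9.1 = 0.0023 × 14.11 × 44.75 × 3.0166 = 4.3809 mm/d
ETc = Kc × ET₀ = 1.12 × 4.3809 = 4.9066 mm/d
Crop demand D = ETc × 7 d = 4.9066 × 7 = 34.346 mm
D − Pe = 34.346 − 19.0 = 15.346 mm
Gross irrigation = 15.346 / 0.88 = 17.439 mm
Volume = 17.439 mm × 366.8 ha × 10 = 63966.3 m³

64000 m³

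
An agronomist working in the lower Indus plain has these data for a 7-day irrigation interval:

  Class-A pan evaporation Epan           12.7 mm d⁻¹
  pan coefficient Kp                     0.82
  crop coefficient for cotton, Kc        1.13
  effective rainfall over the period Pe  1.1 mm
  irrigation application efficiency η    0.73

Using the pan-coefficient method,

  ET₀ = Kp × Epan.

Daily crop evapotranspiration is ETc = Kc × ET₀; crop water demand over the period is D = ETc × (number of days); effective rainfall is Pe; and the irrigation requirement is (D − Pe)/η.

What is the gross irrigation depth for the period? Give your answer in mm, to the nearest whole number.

111 mm

ET₀ = 0.82 × 12.7 = 10.4140 mm/d
ETc = Kc × ET₀ = 1.13 × 10.4140 = 11.7678 mm/d
Crop demand D = ETc × 7 d = 11.7678 × 7 = 82.375 mm
D − Pe = 82.375 − 1.1 = 81.275 mm
Gross irrigation = 81.275 / 0.73 = 111.336 mm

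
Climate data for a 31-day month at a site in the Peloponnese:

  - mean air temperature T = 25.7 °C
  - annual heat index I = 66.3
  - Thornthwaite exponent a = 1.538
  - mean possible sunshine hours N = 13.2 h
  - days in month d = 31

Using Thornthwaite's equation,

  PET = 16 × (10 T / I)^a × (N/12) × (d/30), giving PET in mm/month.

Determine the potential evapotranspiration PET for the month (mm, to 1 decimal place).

10T/I = 10 × 25.7 / 66.3 = 3.8763
(10T/I)^a = 3.8763^1.538 = 8.0350
Uncorrected PET = 16 × 8.0350 = 128.560 mm
Correction = (N/12)(d/30) = (13.2/12)(31/30) = 1.1367
PET = 128.560 × 1.1367 = 146.134 mm/month

146.1 mm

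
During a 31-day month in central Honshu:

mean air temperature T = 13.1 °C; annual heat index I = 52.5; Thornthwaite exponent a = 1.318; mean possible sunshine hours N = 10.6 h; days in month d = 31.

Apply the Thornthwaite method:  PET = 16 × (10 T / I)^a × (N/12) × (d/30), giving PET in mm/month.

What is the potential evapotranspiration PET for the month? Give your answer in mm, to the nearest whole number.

49 mm

10T/I = 10 × 13.1 / 52.5 = 2.4952
(10T/I)^a = 2.4952^1.318 = 3.3372
Uncorrected PET = 16 × 3.3372 = 53.395 mm
Correction = (N/12)(d/30) = (10.6/12)(31/30) = 0.9128
PET = 53.395 × 0.9128 = 48.739 mm/month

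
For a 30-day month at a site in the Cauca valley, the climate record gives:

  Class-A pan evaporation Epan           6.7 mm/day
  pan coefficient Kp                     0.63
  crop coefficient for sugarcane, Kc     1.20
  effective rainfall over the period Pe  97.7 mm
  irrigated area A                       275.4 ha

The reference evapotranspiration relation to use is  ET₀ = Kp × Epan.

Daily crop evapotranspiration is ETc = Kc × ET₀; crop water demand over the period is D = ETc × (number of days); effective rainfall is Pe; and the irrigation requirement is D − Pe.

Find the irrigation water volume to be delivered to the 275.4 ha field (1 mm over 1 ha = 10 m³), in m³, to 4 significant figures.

ET₀ = 0.63 × 6.7 = 4.2210 mm/d
ETc = Kc × ET₀ = 1.20 × 4.2210 = 5.0652 mm/d
Crop demand D = ETc × 30 d = 5.0652 × 30 = 151.956 mm
D − Pe = 151.956 − 97.7 = 54.256 mm
Volume = 54.256 mm × 275.4 ha × 10 = 149421.0 m³

149400 m³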